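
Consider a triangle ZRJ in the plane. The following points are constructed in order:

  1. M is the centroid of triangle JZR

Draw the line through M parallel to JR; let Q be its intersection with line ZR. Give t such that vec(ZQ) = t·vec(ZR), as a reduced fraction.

Assign Z = (0, 0), R = (1, 0), J = (0, 1) — the answer is frame-independent, so this choice is without loss of generality.
1. M is the centroid of triangle JZR ⇒ M = (1/3, 1/3)
through M parallel to JR: direction (1, -1); meets ZR at Q = (2/3, 0)
Q = Z + t·(R−Z) with t = 2/3

t = 2/3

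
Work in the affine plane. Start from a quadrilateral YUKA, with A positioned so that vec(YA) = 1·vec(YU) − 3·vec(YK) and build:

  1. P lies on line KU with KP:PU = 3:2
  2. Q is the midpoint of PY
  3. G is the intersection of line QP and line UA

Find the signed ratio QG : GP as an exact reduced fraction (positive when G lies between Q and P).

Assign Y = (0, 0), U = (1, 0), K = (0, 1), A = (1, -3) — the answer is frame-independent, so this choice is without loss of generality.
1. P lies on line KU with KP:PU = 3:2 ⇒ P = (3/5, 2/5)
2. Q is the midpoint of PY ⇒ Q = (3/10, 1/5)
3. G is the intersection of line QP and line UA ⇒ G = (1, 2/3)
G = Q + t·(P−Q) with t = 7/3, so QG:GP = t:(1−t) = 7/3:-4/3

QG:GP = -7/4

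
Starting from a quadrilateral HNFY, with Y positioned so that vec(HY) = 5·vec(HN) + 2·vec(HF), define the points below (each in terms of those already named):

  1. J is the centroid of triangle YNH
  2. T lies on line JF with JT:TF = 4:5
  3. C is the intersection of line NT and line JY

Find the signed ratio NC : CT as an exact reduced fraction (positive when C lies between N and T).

Choose coordinates H = (0, 0), N = (1, 0), F = (0, 1), Y = (5, 2).
1. J is the centroid of triangle YNH ⇒ J = (2, 2/3)
2. T lies on line JF with JT:TF = 4:5 ⇒ T = (10/9, 22/27)
3. C is the intersection of line NT and line JY ⇒ C = (32/31, 22/93)
C = N + t·(T−N) with t = 9/31, so NC:CT = t:(1−t) = 9/31:22/31

NC:CT = 9/22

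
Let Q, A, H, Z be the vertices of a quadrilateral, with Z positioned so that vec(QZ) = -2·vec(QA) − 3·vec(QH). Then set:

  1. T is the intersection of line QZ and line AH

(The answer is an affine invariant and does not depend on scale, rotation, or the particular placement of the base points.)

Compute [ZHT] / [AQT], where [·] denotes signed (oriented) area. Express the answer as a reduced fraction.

[ZHT]:[AQT] = 4

Choose coordinates Q = (0, 0), A = (1, 0), H = (0, 1), Z = (-2, -3).
1. T is the intersection of line QZ and line AH ⇒ T = (2/5, 3/5)
2·[ZHT] = -12/5, 2·[AQT] = -3/5
[ZHT]:[AQT] = -12/5:-3/5 = 4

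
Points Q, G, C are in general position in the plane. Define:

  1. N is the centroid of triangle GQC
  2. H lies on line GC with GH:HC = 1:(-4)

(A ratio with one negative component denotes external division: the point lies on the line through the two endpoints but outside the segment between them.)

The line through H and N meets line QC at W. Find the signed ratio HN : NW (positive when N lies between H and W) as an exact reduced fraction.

HN:NW = 3

Work in coordinates with Q = (0, 0), G = (1, 0), C = (0, 1).
1. N is the centroid of triangle GQC ⇒ N = (1/3, 1/3)
2. H lies on line GC with GH:HC = 1:(-4) ⇒ H = (4/3, -1/3)
line HN meets QC at W = (0, 5/9)
N = H + t·(W−H) with t = 3/4, so HN:NW = 3/4:1/4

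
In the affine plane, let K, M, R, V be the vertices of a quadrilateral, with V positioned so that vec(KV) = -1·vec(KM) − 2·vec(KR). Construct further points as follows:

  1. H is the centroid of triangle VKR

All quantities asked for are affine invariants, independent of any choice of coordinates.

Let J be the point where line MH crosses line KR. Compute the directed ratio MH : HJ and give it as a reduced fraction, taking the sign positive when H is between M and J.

MH:HJ = -4

Choose coordinates K = (0, 0), M = (1, 0), R = (0, 1), V = (-1, -2).
1. H is the centroid of triangle VKR ⇒ H = (-1/3, -1/3)
line MH meets KR at J = (0, -1/4)
H = M + t·(J−M) with t = 4/3, so MH:HJ = 4/3:-1/3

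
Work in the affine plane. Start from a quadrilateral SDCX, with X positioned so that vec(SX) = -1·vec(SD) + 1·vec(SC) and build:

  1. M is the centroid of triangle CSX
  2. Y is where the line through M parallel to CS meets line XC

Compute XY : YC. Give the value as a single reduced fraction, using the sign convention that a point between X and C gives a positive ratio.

Choose coordinates S = (0, 0), D = (1, 0), C = (0, 1), X = (-1, 1).
1. M is the centroid of triangle CSX ⇒ M = (-1/3, 2/3)
2. Y is where the line through M parallel to CS meets line XC ⇒ Y = (-1/3, 1)
Y = X + t·(C−X) with t = 2/3, so XY:YC = t:(1−t) = 2/3:1/3

XY:YC = 2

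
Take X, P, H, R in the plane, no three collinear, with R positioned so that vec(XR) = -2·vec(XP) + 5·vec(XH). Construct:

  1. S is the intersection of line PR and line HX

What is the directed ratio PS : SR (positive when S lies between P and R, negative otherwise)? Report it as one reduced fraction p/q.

PS:SR = 1/2

Work in coordinates with X = (0, 0), P = (1, 0), H = (0, 1), R = (-2, 5).
1. S is the intersection of line PR and line HX ⇒ S = (0, 5/3)
S = P + t·(R−P) with t = 1/3, so PS:SR = t:(1−t) = 1/3:2/3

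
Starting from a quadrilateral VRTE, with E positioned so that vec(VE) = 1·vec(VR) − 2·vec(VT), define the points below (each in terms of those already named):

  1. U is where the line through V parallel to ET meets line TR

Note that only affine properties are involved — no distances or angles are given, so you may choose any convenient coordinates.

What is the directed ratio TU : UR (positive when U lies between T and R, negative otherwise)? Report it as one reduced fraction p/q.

TU:UR = -1/3

Choose coordinates V = (0, 0), R = (1, 0), T = (0, 1), E = (1, -2).
1. U is where the line through V parallel to ET meets line TR ⇒ U = (-1/2, 3/2)
U = T + t·(R−T) with t = -1/2, so TU:UR = t:(1−t) = -1/2:3/2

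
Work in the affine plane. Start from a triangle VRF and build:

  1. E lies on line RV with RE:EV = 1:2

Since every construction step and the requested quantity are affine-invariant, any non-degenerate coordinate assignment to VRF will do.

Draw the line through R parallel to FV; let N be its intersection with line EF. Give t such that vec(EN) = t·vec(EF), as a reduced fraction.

t = -1/2

Set V = (0, 0), R = (1, 0), F = (0, 1); any affine frame gives the same invariant.
1. E lies on line RV with RE:EV = 1:2 ⇒ E = (2/3, 0)
through R parallel to FV: direction (0, -1); meets EF at N = (1, -1/2)
N = E + t·(F−E) with t = -1/2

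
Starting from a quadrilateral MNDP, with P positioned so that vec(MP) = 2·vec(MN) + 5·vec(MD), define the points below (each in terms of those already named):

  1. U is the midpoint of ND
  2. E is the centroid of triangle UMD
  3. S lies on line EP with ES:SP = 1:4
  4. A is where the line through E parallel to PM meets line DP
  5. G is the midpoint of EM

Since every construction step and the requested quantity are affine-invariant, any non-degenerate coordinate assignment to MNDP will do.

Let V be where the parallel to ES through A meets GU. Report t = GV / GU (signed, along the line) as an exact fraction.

Assign M = (0, 0), N = (1, 0), D = (0, 1), P = (2, 5) — the answer is frame-independent, so this choice is without loss of generality.
1. U is the midpoint of ND ⇒ U = (1/2, 1/2)
2. E is the centroid of triangle UMD ⇒ E = (1/6, 1/2)
3. S lies on line EP with ES:SP = 1:4 ⇒ S = (8/15, 7/5)
4. A is where the line through E parallel to PM meets line DP ⇒ A = (11/6, 14/3)
5. G is the midpoint of EM ⇒ G = (1/12, 1/4)
through A parallel to ES: direction (11/30, 9/10); meets GU at V = (11/612, 43/204)
V = G + t·(U−G) with t = -8/51

t = -8/51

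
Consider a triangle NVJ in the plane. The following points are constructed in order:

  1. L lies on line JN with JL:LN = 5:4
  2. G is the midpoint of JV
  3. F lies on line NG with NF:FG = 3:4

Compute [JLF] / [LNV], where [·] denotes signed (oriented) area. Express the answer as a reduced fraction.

[JLF]:[LNV] = 15/56

Choose coordinates N = (0, 0), V = (1, 0), J = (0, 1).
1. L lies on line JN with JL:LN = 5:4 ⇒ L = (0, 4/9)
2. G is the midpoint of JV ⇒ G = (1/2, 1/2)
3. F lies on line NG with NF:FG = 3:4 ⇒ F = (3/14, 3/14)
2·[JLF] = 5/42, 2·[LNV] = 4/9
[JLF]:[LNV] = 5/42:4/9 = 15/56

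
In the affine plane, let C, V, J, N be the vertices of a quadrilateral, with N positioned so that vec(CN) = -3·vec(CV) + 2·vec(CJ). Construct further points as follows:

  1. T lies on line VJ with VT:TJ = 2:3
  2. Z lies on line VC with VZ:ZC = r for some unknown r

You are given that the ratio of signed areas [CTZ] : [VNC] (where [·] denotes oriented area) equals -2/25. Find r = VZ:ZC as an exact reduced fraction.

r = 3/2

Work in coordinates with C = (0, 0), V = (1, 0), J = (0, 1), N = (-3, 2).
1. T lies on line VJ with VT:TJ = 2:3 ⇒ T = (3/5, 2/5)
2. With VZ:ZC = r, write λ = r/(r+1) so Z = V + λ·(C−V); Z is affine-linear in λ
Every point depending on Z is an affine combination of Z and λ-independent points, so each such coordinate is linear in λ; the λ² term in each signed area is a multiple of (C−V)×(C−V) = 0, so 2·[CTZ] and 2·[VNC] are each linear in λ. Evaluating at λ=0 and λ=1:
  2·[CTZ] = 2/5·λ − 2/5,   2·[VNC] = 2
So [CTZ]:[VNC] = (2/5·λ − 2/5) / (2). Setting this equal to -2/25:
  2/5·λ − 2/5 = -2/25·(2)  ⇒  λ = 3/5
Then r = λ/(1−λ) = (3/5)/(2/5) = 3/2. Check: with r = 3/2, Z = (2/5, 0) and [CTZ]:[VNC] = -2/25 as required.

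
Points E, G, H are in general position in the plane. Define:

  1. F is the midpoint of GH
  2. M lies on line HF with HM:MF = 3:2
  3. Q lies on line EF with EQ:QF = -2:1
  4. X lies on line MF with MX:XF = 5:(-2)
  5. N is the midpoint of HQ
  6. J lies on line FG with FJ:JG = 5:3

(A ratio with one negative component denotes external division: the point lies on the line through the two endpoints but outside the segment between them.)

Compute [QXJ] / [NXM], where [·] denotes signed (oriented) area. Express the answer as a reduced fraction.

[QXJ]:[NXM] = -43/40

Work in coordinates with E = (0, 0), G = (1, 0), H = (0, 1).
1. F is the midpoint of GH ⇒ F = (1/2, 1/2)
2. M lies on line HF with HM:MF = 3:2 ⇒ M = (3/10, 7/10)
3. Q lies on line EF with EQ:QF = -2:1 ⇒ Q = (1, 1)
4. X lies on line MF with MX:XF = 5:(-2) ⇒ X = (19/30, 11/30)
5. N is the midpoint of HQ ⇒ N = (1/2, 1)
6. J lies on line FG with FJ:JG = 5:3 ⇒ J = (13/16, 3/16)
2·[QXJ] = 43/240, 2·[NXM] = -1/6
[QXJ]:[NXM] = 43/240:-1/6 = -43/40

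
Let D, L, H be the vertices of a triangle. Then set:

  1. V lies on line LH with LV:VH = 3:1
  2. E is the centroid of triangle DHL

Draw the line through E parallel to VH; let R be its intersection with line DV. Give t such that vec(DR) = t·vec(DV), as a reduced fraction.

t = 2/3

Assign D = (0, 0), L = (1, 0), H = (0, 1) — the answer is frame-independent, so this choice is without loss of generality.
1. V lies on line LH with LV:VH = 3:1 ⇒ V = (1/4, 3/4)
2. E is the centroid of triangle DHL ⇒ E = (1/3, 1/3)
through E parallel to VH: direction (-1/4, 1/4); meets DV at R = (1/6, 1/2)
R = D + t·(V−D) with t = 2/3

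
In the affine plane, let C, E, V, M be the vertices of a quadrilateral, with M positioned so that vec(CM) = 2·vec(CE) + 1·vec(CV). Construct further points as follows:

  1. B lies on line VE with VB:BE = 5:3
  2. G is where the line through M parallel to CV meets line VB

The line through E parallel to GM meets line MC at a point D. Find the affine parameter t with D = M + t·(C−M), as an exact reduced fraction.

t = 1/2

Set C = (0, 0), E = (1, 0), V = (0, 1), M = (2, 1); any affine frame gives the same invariant.
1. B lies on line VE with VB:BE = 5:3 ⇒ B = (5/8, 3/8)
2. G is where the line through M parallel to CV meets line VB ⇒ G = (2, -1)
through E parallel to GM: direction (0, 2); meets MC at D = (1, 1/2)
D = M + t·(C−M) with t = 1/2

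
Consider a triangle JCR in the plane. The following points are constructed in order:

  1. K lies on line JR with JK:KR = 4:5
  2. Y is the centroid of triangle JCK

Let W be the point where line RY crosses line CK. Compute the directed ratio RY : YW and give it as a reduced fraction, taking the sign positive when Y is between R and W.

RY:YW = -19/4

Choose coordinates J = (0, 0), C = (1, 0), R = (0, 1).
1. K lies on line JR with JK:KR = 4:5 ⇒ K = (0, 4/9)
2. Y is the centroid of triangle JCK ⇒ Y = (1/3, 4/27)
line RY meets CK at W = (5/19, 56/171)
Y = R + t·(W−R) with t = 19/15, so RY:YW = 19/15:-4/15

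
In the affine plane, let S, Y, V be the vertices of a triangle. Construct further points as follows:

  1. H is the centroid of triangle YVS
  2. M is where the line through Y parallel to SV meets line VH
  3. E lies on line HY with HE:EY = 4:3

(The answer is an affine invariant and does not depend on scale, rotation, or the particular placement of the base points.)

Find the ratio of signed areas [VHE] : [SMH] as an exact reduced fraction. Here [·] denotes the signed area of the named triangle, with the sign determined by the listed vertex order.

Assign S = (0, 0), Y = (1, 0), V = (0, 1) — the answer is frame-independent, so this choice is without loss of generality.
1. H is the centroid of triangle YVS ⇒ H = (1/3, 1/3)
2. M is where the line through Y parallel to SV meets line VH ⇒ M = (1, -1)
3. E lies on line HY with HE:EY = 4:3 ⇒ E = (5/7, 1/7)
2·[VHE] = 4/21, 2·[SMH] = 2/3
[VHE]:[SMH] = 4/21:2/3 = 2/7

[VHE]:[SMH] = 2/7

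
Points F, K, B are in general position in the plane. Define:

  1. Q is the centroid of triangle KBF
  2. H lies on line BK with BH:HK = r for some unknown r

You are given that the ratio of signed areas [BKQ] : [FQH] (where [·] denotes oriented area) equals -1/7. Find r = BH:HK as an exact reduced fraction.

Choose coordinates F = (0, 0), K = (1, 0), B = (0, 1).
1. Q is the centroid of triangle KBF ⇒ Q = (1/3, 1/3)
2. With BH:HK = r, write λ = r/(r+1) so H = B + λ·(K−B); H is affine-linear in λ
Every point depending on H is an affine combination of H and λ-independent points, so each such coordinate is linear in λ; the λ² term in each signed area is a multiple of (K−B)×(K−B) = 0, so 2·[BKQ] and 2·[FQH] are each linear in λ. Evaluating at λ=0 and λ=1:
  2·[BKQ] = -1/3,   2·[FQH] = -2/3·λ + 1/3
So [BKQ]:[FQH] = (-1/3) / (-2/3·λ + 1/3). Setting this equal to -1/7:
  -1/3 = -1/7·(-2/3·λ + 1/3)  ⇒  λ = -3
Then r = λ/(1−λ) = (-3)/(4) = -3/4. Check: with r = -3/4, H = (-3, 4) and [BKQ]:[FQH] = -1/7 as required.

r = -3/4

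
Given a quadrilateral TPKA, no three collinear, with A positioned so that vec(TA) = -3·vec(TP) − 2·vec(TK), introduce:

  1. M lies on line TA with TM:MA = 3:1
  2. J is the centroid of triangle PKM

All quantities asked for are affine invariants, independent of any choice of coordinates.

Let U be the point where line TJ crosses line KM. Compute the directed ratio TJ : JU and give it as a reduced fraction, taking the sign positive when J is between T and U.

TJ:JU = 8/19

Choose coordinates T = (0, 0), P = (1, 0), K = (0, 1), A = (-3, -2).
1. M lies on line TA with TM:MA = 3:1 ⇒ M = (-9/4, -3/2)
2. J is the centroid of triangle PKM ⇒ J = (-5/12, -1/6)
line TJ meets KM at U = (-45/32, -9/16)
J = T + t·(U−T) with t = 8/27, so TJ:JU = 8/27:19/27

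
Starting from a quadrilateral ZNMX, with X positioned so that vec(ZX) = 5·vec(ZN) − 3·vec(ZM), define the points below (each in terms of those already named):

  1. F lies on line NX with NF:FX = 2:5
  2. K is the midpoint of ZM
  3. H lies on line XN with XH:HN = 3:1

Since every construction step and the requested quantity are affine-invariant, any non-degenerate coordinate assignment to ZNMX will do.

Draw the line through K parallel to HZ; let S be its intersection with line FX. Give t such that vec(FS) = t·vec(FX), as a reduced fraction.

t = -31/60

Work in coordinates with Z = (0, 0), N = (1, 0), M = (0, 1), X = (5, -3).
1. F lies on line NX with NF:FX = 2:5 ⇒ F = (15/7, -6/7)
2. K is the midpoint of ZM ⇒ K = (0, 1/2)
3. H lies on line XN with XH:HN = 3:1 ⇒ H = (2, -3/4)
through K parallel to HZ: direction (-2, 3/4); meets FX at S = (2/3, 1/4)
S = F + t·(X−F) with t = -31/60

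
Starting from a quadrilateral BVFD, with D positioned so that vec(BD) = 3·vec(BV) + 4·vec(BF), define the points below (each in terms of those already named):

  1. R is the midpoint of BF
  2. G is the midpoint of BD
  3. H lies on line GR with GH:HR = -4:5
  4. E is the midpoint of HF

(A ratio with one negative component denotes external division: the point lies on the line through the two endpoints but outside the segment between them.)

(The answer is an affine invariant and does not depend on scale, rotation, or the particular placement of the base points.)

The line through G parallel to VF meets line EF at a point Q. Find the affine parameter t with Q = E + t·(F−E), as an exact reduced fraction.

t = 19/29

Work in coordinates with B = (0, 0), V = (1, 0), F = (0, 1), D = (3, 4).
1. R is the midpoint of BF ⇒ R = (0, 1/2)
2. G is the midpoint of BD ⇒ G = (3/2, 2)
3. H lies on line GR with GH:HR = -4:5 ⇒ H = (15/2, 8)
4. E is the midpoint of HF ⇒ E = (15/4, 9/2)
through G parallel to VF: direction (-1, 1); meets EF at Q = (75/58, 64/29)
Q = E + t·(F−E) with t = 19/29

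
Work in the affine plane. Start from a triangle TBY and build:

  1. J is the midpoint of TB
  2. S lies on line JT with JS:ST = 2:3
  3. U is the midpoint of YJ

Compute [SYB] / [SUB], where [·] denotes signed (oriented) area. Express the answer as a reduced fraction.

[SYB]:[SUB] = 2

Work in coordinates with T = (0, 0), B = (1, 0), Y = (0, 1).
1. J is the midpoint of TB ⇒ J = (1/2, 0)
2. S lies on line JT with JS:ST = 2:3 ⇒ S = (3/10, 0)
3. U is the midpoint of YJ ⇒ U = (1/4, 1/2)
2·[SYB] = -7/10, 2·[SUB] = -7/20
[SYB]:[SUB] = -7/10:-7/20 = 2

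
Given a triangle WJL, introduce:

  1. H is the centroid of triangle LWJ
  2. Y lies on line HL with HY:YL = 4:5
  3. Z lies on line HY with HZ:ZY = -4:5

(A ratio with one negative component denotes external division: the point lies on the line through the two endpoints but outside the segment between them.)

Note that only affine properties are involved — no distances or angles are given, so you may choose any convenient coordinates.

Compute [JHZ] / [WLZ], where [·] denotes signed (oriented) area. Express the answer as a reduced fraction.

Work in coordinates with W = (0, 0), J = (1, 0), L = (0, 1).
1. H is the centroid of triangle LWJ ⇒ H = (1/3, 1/3)
2. Y lies on line HL with HY:YL = 4:5 ⇒ Y = (5/27, 17/27)
3. Z lies on line HY with HZ:ZY = -4:5 ⇒ Z = (25/27, -23/27)
2·[JHZ] = 16/27, 2·[WLZ] = -25/27
[JHZ]:[WLZ] = 16/27:-25/27 = -16/25

[JHZ]:[WLZ] = -16/25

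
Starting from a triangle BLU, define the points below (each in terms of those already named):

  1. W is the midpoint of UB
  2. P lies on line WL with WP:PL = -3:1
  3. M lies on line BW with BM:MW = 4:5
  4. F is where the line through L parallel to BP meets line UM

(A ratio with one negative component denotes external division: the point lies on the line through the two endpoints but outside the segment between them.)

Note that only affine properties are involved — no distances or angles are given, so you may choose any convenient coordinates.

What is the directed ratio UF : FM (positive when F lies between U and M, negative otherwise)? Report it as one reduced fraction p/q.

Assign B = (0, 0), L = (1, 0), U = (0, 1) — the answer is frame-independent, so this choice is without loss of generality.
1. W is the midpoint of UB ⇒ W = (0, 1/2)
2. P lies on line WL with WP:PL = -3:1 ⇒ P = (3/2, -1/4)
3. M lies on line BW with BM:MW = 4:5 ⇒ M = (0, 2/9)
4. F is where the line through L parallel to BP meets line UM ⇒ F = (0, 1/6)
F = U + t·(M−U) with t = 15/14, so UF:FM = t:(1−t) = 15/14:-1/14

UF:FM = -15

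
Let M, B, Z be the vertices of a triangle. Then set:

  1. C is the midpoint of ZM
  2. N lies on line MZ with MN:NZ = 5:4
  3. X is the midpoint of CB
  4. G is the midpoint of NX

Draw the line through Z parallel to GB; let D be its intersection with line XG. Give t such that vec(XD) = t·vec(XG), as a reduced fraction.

t = 26

Choose coordinates M = (0, 0), B = (1, 0), Z = (0, 1).
1. C is the midpoint of ZM ⇒ C = (0, 1/2)
2. N lies on line MZ with MN:NZ = 5:4 ⇒ N = (0, 5/9)
3. X is the midpoint of CB ⇒ X = (1/2, 1/4)
4. G is the midpoint of NX ⇒ G = (1/4, 29/72)
through Z parallel to GB: direction (3/4, -29/72); meets XG at D = (-6, 38/9)
D = X + t·(G−X) with t = 26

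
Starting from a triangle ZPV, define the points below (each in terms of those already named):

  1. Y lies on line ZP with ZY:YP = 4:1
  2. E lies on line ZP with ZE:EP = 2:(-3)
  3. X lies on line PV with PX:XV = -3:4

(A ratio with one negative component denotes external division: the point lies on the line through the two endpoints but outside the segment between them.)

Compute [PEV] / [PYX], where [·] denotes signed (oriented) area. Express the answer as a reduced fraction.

[PEV]:[PYX] = -5

Choose coordinates Z = (0, 0), P = (1, 0), V = (0, 1).
1. Y lies on line ZP with ZY:YP = 4:1 ⇒ Y = (4/5, 0)
2. E lies on line ZP with ZE:EP = 2:(-3) ⇒ E = (-2, 0)
3. X lies on line PV with PX:XV = -3:4 ⇒ X = (4, -3)
2·[PEV] = -3, 2·[PYX] = 3/5
[PEV]:[PYX] = -3:3/5 = -5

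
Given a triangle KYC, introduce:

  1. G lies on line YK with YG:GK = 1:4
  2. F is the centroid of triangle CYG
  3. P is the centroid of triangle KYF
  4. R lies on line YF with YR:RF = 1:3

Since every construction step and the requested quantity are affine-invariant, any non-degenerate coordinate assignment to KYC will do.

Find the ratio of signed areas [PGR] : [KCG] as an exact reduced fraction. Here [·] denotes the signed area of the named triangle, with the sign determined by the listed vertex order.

Assign K = (0, 0), Y = (1, 0), C = (0, 1) — the answer is frame-independent, so this choice is without loss of generality.
1. G lies on line YK with YG:GK = 1:4 ⇒ G = (4/5, 0)
2. F is the centroid of triangle CYG ⇒ F = (3/5, 1/3)
3. P is the centroid of triangle KYF ⇒ P = (8/15, 1/9)
4. R lies on line YF with YR:RF = 1:3 ⇒ R = (9/10, 1/12)
2·[PGR] = 1/30, 2·[KCG] = -4/5
[PGR]:[KCG] = 1/30:-4/5 = -1/24

[PGR]:[KCG] = -1/24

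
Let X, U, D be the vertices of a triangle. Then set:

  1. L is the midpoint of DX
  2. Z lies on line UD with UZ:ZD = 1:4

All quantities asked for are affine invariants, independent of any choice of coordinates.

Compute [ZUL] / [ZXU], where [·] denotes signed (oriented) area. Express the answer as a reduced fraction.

Set X = (0, 0), U = (1, 0), D = (0, 1); any affine frame gives the same invariant.
1. L is the midpoint of DX ⇒ L = (0, 1/2)
2. Z lies on line UD with UZ:ZD = 1:4 ⇒ Z = (4/5, 1/5)
2·[ZUL] = -1/10, 2·[ZXU] = 1/5
[ZUL]:[ZXU] = -1/10:1/5 = -1/2

[ZUL]:[ZXU] = -1/2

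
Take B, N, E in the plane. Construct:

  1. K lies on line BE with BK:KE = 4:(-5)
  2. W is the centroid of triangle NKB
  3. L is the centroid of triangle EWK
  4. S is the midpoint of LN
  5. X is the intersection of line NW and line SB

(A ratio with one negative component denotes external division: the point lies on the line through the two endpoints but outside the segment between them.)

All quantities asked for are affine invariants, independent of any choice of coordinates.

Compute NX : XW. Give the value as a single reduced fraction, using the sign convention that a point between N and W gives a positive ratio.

NX:XW = 13/9

Set B = (0, 0), N = (1, 0), E = (0, 1); any affine frame gives the same invariant.
1. K lies on line BE with BK:KE = 4:(-5) ⇒ K = (0, -4)
2. W is the centroid of triangle NKB ⇒ W = (1/3, -4/3)
3. L is the centroid of triangle EWK ⇒ L = (1/9, -13/9)
4. S is the midpoint of LN ⇒ S = (5/9, -13/18)
5. X is the intersection of line NW and line SB ⇒ X = (20/33, -26/33)
X = N + t·(W−N) with t = 13/22, so NX:XW = t:(1−t) = 13/22:9/22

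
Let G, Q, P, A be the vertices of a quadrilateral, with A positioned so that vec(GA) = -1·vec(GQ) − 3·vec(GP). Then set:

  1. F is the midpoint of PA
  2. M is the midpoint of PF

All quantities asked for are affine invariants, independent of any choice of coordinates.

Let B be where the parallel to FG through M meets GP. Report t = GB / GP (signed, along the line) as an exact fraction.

t = 1/2

Set G = (0, 0), Q = (1, 0), P = (0, 1), A = (-1, -3); any affine frame gives the same invariant.
1. F is the midpoint of PA ⇒ F = (-1/2, -1)
2. M is the midpoint of PF ⇒ M = (-1/4, 0)
through M parallel to FG: direction (1/2, 1); meets GP at B = (0, 1/2)
B = G + t·(P−G) with t = 1/2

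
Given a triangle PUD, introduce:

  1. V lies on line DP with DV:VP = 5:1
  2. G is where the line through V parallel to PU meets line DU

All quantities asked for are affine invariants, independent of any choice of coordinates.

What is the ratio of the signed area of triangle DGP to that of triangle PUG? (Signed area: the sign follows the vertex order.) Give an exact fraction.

[DGP]:[PUG] = -5

Set P = (0, 0), U = (1, 0), D = (0, 1); any affine frame gives the same invariant.
1. V lies on line DP with DV:VP = 5:1 ⇒ V = (0, 1/6)
2. G is where the line through V parallel to PU meets line DU ⇒ G = (5/6, 1/6)
2·[DGP] = -5/6, 2·[PUG] = 1/6
[DGP]:[PUG] = -5/6:1/6 = -5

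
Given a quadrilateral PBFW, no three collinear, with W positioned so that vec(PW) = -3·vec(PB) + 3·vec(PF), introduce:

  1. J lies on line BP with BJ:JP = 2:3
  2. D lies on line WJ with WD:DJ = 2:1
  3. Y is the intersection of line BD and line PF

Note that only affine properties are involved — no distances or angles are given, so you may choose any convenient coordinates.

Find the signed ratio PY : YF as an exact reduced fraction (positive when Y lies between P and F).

PY:YF = 5/3

Work in coordinates with P = (0, 0), B = (1, 0), F = (0, 1), W = (-3, 3).
1. J lies on line BP with BJ:JP = 2:3 ⇒ J = (3/5, 0)
2. D lies on line WJ with WD:DJ = 2:1 ⇒ D = (-3/5, 1)
3. Y is the intersection of line BD and line PF ⇒ Y = (0, 5/8)
Y = P + t·(F−P) with t = 5/8, so PY:YF = t:(1−t) = 5/8:3/8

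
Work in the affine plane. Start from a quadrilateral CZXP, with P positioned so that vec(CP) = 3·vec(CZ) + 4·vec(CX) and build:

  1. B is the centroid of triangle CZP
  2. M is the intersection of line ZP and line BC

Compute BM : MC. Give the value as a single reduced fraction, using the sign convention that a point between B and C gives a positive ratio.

BM:MC = -1/3

Work in coordinates with C = (0, 0), Z = (1, 0), X = (0, 1), P = (3, 4).
1. B is the centroid of triangle CZP ⇒ B = (4/3, 4/3)
2. M is the intersection of line ZP and line BC ⇒ M = (2, 2)
M = B + t·(C−B) with t = -1/2, so BM:MC = t:(1−t) = -1/2:3/2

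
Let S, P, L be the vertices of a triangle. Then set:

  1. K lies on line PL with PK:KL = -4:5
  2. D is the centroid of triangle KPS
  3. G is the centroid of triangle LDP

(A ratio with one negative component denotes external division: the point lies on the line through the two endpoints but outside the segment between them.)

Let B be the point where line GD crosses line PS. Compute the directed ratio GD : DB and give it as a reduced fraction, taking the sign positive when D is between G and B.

GD:DB = -11/12

Work in coordinates with S = (0, 0), P = (1, 0), L = (0, 1).
1. K lies on line PL with PK:KL = -4:5 ⇒ K = (5, -4)
2. D is the centroid of triangle KPS ⇒ D = (2, -4/3)
3. G is the centroid of triangle LDP ⇒ G = (1, -1/9)
line GD meets PS at B = (10/11, 0)
D = G + t·(B−G) with t = -11, so GD:DB = -11:12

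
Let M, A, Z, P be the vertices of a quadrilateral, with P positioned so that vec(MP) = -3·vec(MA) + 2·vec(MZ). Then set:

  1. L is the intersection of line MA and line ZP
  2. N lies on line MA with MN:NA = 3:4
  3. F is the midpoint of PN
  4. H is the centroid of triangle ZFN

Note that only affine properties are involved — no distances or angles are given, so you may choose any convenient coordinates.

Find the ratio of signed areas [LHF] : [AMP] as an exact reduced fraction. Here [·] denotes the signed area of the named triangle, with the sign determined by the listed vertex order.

[LHF]:[AMP] = 3/14

Assign M = (0, 0), A = (1, 0), Z = (0, 1), P = (-3, 2) — the answer is frame-independent, so this choice is without loss of generality.
1. L is the intersection of line MA and line ZP ⇒ L = (3, 0)
2. N lies on line MA with MN:NA = 3:4 ⇒ N = (3/7, 0)
3. F is the midpoint of PN ⇒ F = (-9/7, 1)
4. H is the centroid of triangle ZFN ⇒ H = (-2/7, 2/3)
2·[LHF] = -3/7, 2·[AMP] = -2
[LHF]:[AMP] = -3/7:-2 = 3/14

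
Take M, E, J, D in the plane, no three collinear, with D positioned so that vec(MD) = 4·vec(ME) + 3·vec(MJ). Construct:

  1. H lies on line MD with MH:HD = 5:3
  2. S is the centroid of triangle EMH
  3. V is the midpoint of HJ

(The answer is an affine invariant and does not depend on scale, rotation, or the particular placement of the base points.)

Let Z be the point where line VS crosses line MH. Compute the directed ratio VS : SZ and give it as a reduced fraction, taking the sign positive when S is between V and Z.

VS:SZ = -3

Set M = (0, 0), E = (1, 0), J = (0, 1), D = (4, 3); any affine frame gives the same invariant.
1. H lies on line MD with MH:HD = 5:3 ⇒ H = (5/2, 15/8)
2. S is the centroid of triangle EMH ⇒ S = (7/6, 5/8)
3. V is the midpoint of HJ ⇒ V = (5/4, 23/16)
line VS meets MH at Z = (43/36, 43/48)
S = V + t·(Z−V) with t = 3/2, so VS:SZ = 3/2:-1/2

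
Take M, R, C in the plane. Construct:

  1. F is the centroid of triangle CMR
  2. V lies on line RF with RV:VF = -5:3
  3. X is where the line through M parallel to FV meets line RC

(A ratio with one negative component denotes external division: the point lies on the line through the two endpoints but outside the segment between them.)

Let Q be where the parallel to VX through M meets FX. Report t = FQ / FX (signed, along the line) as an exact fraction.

t = 3

Set M = (0, 0), R = (1, 0), C = (0, 1); any affine frame gives the same invariant.
1. F is the centroid of triangle CMR ⇒ F = (1/3, 1/3)
2. V lies on line RF with RV:VF = -5:3 ⇒ V = (-2/3, 5/6)
3. X is where the line through M parallel to FV meets line RC ⇒ X = (2, -1)
through M parallel to VX: direction (8/3, -11/6); meets FX at Q = (16/3, -11/3)
Q = F + t·(X−F) with t = 3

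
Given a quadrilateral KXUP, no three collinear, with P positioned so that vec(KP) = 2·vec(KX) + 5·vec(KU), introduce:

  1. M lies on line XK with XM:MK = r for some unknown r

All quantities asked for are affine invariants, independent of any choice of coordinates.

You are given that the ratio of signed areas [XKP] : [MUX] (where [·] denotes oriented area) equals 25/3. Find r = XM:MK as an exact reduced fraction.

Assign K = (0, 0), X = (1, 0), U = (0, 1), P = (2, 5) — the answer is frame-independent, so this choice is without loss of generality.
1. With XM:MK = r, write λ = r/(r+1) so M = X + λ·(K−X); M is affine-linear in λ
Every point depending on M is an affine combination of M and λ-independent points, so each such coordinate is linear in λ; the λ² term in each signed area is a multiple of (K−X)×(K−X) = 0, so 2·[XKP] and 2·[MUX] are each linear in λ. Evaluating at λ=0 and λ=1:
  2·[XKP] = -5,   2·[MUX] = −λ
So [XKP]:[MUX] = (-5) / (−λ). Setting this equal to 25/3:
  -5 = 25/3·(−λ)  ⇒  λ = 3/5
Then r = λ/(1−λ) = (3/5)/(2/5) = 3/2. Check: with r = 3/2, M = (2/5, 0) and [XKP]:[MUX] = 25/3 as required.

r = 3/2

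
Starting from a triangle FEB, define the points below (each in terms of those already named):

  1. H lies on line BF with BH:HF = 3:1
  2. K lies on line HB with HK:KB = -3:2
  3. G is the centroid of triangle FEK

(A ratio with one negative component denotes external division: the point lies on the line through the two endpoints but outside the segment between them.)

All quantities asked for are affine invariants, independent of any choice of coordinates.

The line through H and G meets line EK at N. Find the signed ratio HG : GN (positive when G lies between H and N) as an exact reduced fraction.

Choose coordinates F = (0, 0), E = (1, 0), B = (0, 1).
1. H lies on line BF with BH:HF = 3:1 ⇒ H = (0, 1/4)
2. K lies on line HB with HK:KB = -3:2 ⇒ K = (0, 5/2)
3. G is the centroid of triangle FEK ⇒ G = (1/3, 5/6)
line HG meets EK at N = (9/17, 20/17)
G = H + t·(N−H) with t = 17/27, so HG:GN = 17/27:10/27

HG:GN = 17/10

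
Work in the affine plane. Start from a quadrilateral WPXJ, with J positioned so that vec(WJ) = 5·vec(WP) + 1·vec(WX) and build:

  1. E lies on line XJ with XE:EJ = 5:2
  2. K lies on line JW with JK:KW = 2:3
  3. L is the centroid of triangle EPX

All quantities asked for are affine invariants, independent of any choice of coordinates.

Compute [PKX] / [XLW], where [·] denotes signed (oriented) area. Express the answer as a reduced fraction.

[PKX]:[XLW] = -273/160

Set W = (0, 0), P = (1, 0), X = (0, 1), J = (5, 1); any affine frame gives the same invariant.
1. E lies on line XJ with XE:EJ = 5:2 ⇒ E = (25/7, 1)
2. K lies on line JW with JK:KW = 2:3 ⇒ K = (3, 3/5)
3. L is the centroid of triangle EPX ⇒ L = (32/21, 2/3)
2·[PKX] = 13/5, 2·[XLW] = -32/21
[PKX]:[XLW] = 13/5:-32/21 = -273/160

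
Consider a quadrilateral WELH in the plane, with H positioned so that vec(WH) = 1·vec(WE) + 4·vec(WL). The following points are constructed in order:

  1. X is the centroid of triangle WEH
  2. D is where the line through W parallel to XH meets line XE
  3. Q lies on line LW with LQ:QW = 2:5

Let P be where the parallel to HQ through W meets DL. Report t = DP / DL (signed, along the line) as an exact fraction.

Assign W = (0, 0), E = (1, 0), L = (0, 1), H = (1, 4) — the answer is frame-independent, so this choice is without loss of generality.
1. X is the centroid of triangle WEH ⇒ X = (2/3, 4/3)
2. D is where the line through W parallel to XH meets line XE ⇒ D = (1/3, 8/3)
3. Q lies on line LW with LQ:QW = 2:5 ⇒ Q = (0, 5/7)
through W parallel to HQ: direction (-1, -23/7); meets DL at P = (-7/12, -23/12)
P = D + t·(L−D) with t = 11/4

t = 11/4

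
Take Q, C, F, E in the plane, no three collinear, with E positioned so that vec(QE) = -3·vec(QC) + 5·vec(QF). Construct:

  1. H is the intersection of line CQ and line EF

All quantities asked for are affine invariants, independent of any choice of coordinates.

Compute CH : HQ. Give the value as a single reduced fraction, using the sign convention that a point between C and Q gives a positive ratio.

Choose coordinates Q = (0, 0), C = (1, 0), F = (0, 1), E = (-3, 5).
1. H is the intersection of line CQ and line EF ⇒ H = (3/4, 0)
H = C + t·(Q−C) with t = 1/4, so CH:HQ = t:(1−t) = 1/4:3/4

CH:HQ = 1/3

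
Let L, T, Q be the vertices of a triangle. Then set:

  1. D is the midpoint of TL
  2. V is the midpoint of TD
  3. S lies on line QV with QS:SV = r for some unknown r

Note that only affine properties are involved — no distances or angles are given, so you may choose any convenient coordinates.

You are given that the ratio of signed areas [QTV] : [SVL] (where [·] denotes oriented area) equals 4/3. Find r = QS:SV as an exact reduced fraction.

r = 3

Work in coordinates with L = (0, 0), T = (1, 0), Q = (0, 1).
1. D is the midpoint of TL ⇒ D = (1/2, 0)
2. V is the midpoint of TD ⇒ V = (3/4, 0)
3. With QS:SV = r, write λ = r/(r+1) so S = Q + λ·(V−Q); S is affine-linear in λ
Every point depending on S is an affine combination of S and λ-independent points, so each such coordinate is linear in λ; the λ² term in each signed area is a multiple of (V−Q)×(V−Q) = 0, so 2·[QTV] and 2·[SVL] are each linear in λ. Evaluating at λ=0 and λ=1:
  2·[QTV] = -1/4,   2·[SVL] = 3/4·λ − 3/4
So [QTV]:[SVL] = (-1/4) / (3/4·λ − 3/4). Setting this equal to 4/3:
  -1/4 = 4/3·(3/4·λ − 3/4)  ⇒  λ = 3/4
Then r = λ/(1−λ) = (3/4)/(1/4) = 3. Check: with r = 3, S = (9/16, 1/4) and [QTV]:[SVL] = 4/3 as required.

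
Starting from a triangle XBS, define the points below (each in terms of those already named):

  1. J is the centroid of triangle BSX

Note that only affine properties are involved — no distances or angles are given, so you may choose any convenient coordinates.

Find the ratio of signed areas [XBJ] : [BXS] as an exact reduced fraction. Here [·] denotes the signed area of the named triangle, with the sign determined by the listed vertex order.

Choose coordinates X = (0, 0), B = (1, 0), S = (0, 1).
1. J is the centroid of triangle BSX ⇒ J = (1/3, 1/3)
2·[XBJ] = 1/3, 2·[BXS] = -1
[XBJ]:[BXS] = 1/3:-1 = -1/3

[XBJ]:[BXS] = -1/3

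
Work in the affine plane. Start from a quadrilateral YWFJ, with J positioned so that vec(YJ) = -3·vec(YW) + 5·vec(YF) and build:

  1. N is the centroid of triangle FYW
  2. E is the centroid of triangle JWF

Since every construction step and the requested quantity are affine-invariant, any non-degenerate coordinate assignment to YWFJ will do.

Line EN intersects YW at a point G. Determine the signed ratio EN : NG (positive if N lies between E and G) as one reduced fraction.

Choose coordinates Y = (0, 0), W = (1, 0), F = (0, 1), J = (-3, 5).
1. N is the centroid of triangle FYW ⇒ N = (1/3, 1/3)
2. E is the centroid of triangle JWF ⇒ E = (-2/3, 2)
line EN meets YW at G = (8/15, 0)
N = E + t·(G−E) with t = 5/6, so EN:NG = 5/6:1/6

EN:NG = 5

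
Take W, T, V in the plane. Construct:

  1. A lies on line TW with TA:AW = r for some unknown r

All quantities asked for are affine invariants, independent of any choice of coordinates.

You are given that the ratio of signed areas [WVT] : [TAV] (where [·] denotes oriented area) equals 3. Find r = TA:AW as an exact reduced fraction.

Set W = (0, 0), T = (1, 0), V = (0, 1); any affine frame gives the same invariant.
1. With TA:AW = r, write λ = r/(r+1) so A = T + λ·(W−T); A is affine-linear in λ
Every point depending on A is an affine combination of A and λ-independent points, so each such coordinate is linear in λ; the λ² term in each signed area is a multiple of (W−T)×(W−T) = 0, so 2·[WVT] and 2·[TAV] are each linear in λ. Evaluating at λ=0 and λ=1:
  2·[WVT] = -1,   2·[TAV] = −λ
So [WVT]:[TAV] = (-1) / (−λ). Setting this equal to 3:
  -1 = 3·(−λ)  ⇒  λ = 1/3
Then r = λ/(1−λ) = (1/3)/(2/3) = 1/2. Check: with r = 1/2, A = (2/3, 0) and [WVT]:[TAV] = 3 as required.

r = 1/2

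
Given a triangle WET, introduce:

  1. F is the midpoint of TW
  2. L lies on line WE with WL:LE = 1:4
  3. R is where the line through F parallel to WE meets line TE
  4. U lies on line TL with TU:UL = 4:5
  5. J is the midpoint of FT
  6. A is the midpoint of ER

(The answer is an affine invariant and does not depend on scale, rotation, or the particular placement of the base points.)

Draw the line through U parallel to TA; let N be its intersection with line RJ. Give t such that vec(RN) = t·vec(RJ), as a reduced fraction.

Set W = (0, 0), E = (1, 0), T = (0, 1); any affine frame gives the same invariant.
1. F is the midpoint of TW ⇒ F = (0, 1/2)
2. L lies on line WE with WL:LE = 1:4 ⇒ L = (1/5, 0)
3. R is where the line through F parallel to WE meets line TE ⇒ R = (1/2, 1/2)
4. U lies on line TL with TU:UL = 4:5 ⇒ U = (4/45, 5/9)
5. J is the midpoint of FT ⇒ J = (0, 3/4)
6. A is the midpoint of ER ⇒ A = (3/4, 1/4)
through U parallel to TA: direction (3/4, -3/4); meets RJ at N = (-19/90, 77/90)
N = R + t·(J−R) with t = 64/45

t = 64/45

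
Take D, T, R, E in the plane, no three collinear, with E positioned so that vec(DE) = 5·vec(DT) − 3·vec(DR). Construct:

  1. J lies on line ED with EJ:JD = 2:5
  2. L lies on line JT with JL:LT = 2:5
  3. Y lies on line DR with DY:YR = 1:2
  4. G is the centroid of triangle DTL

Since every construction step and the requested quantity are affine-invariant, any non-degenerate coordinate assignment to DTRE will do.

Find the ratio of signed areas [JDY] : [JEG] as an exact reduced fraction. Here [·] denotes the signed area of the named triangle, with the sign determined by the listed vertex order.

Set D = (0, 0), T = (1, 0), R = (0, 1), E = (5, -3); any affine frame gives the same invariant.
1. J lies on line ED with EJ:JD = 2:5 ⇒ J = (25/7, -15/7)
2. L lies on line JT with JL:LT = 2:5 ⇒ L = (139/49, -75/49)
3. Y lies on line DR with DY:YR = 1:2 ⇒ Y = (0, 1/3)
4. G is the centroid of triangle DTL ⇒ G = (188/147, -25/49)
2·[JDY] = -25/21, 2·[JEG] = 18/49
[JDY]:[JEG] = -25/21:18/49 = -175/54

[JDY]:[JEG] = -175/54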